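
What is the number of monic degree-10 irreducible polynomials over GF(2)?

Gauss's count: N_{2}(10) = (1/10) Σ_{d|10} μ(10/d)·2^d.
Divisors of 10: 1, 2, 5, 10; μ(10/d) for each: 1, -1, -1, 1.
Σ = 2^1 − 2^2 − 2^5 + 2^10 = 990.
N = 990/10 = 99.

99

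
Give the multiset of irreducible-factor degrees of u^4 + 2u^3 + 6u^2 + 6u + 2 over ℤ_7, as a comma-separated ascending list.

Write h(u) = u^4 + 2u^3 + 6u^2 + 6u + 2.
Linear factors from roots: (u + 5), (u + 2).
Complete factorization: h(u) = (u + 2)·(u + 5)·(u^2 + 2u + 3).
Factor degrees with multiplicity: 1 + 1 + 2 = 4.

1, 1, 2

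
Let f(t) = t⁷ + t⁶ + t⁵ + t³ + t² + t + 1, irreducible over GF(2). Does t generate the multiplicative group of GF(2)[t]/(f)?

Yes

|GF(2^7)^×| = 2^7 − 1 = 127. Prime factorization: 127 = 127.
f is primitive ⇔ t has order 127 in GF(2)[t]/(f), i.e. t^(127/q) ≠ 1 for each prime q | 127.
t^(1) mod f = t.
None equal 1, so t has full order 127; f is primitive.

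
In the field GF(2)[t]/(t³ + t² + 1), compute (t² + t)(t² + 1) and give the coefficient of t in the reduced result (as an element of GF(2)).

Multiply in GF(2)[t]: (t² + t)·(t² + 1) = t⁴ + t³ + t² + t.
Reduce using t³ ≡ t² + 1 (mod t³ + t² + 1).
Reduced: t².

0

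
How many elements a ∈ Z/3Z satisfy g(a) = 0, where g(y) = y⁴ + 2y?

2

Evaluate at each of the 3 elements of Z/3Z:
g(0) = 0 → root; g(1) = 0 → root; g(2) = 2.
Roots: {0, 1}.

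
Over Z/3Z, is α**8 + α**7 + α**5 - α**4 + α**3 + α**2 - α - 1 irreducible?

Write f(α) = α**8 + α**7 + α**5 - α**4 + α**3 + α**2 - α - 1.
Check for roots in Z/3Z: f(0) = 2; f(1) = 2; f(2) = 1.
No roots, so no linear factors.
Monic irreducibles of degree 2 over GF(3): α**2 + 1, α**2 + α - 1, α**2 - α - 1.
None of them divide f (all give nonzero remainder).
Degree-3 irreducible divisors: test the 8 monic irreducibles of degree 3 over GF(3).
None of them divide f (all give nonzero remainder).
Degree-4 irreducible divisors: test the 18 monic irreducibles of degree 4 over GF(3).
None of them divide f (all give nonzero remainder).
No irreducible factor of degree ≤ 4 exists, so f is irreducible over GF(3).

Yes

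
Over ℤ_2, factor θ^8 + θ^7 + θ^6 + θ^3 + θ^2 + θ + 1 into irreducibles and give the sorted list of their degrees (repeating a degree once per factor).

8

Write f(θ) = θ^8 + θ^7 + θ^6 + θ^3 + θ^2 + θ + 1.
Roots in ℤ_2: f(0) = 1; f(1) = 1.
Complete factorization: f(θ) = (θ^8 + θ^7 + θ^6 + θ^3 + θ^2 + θ + 1).
Factor degrees with multiplicity: 8 = 8.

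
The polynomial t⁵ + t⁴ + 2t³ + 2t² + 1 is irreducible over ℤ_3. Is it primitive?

Write f(t) = t⁵ + t⁴ + 2t³ + 2t² + 1.
|GF(3^5)^×| = 3^5 − 1 = 242. Prime factorization: 242 = 2·11^2.
f is primitive ⇔ t has order 242 in GF(3)[t]/(f), i.e. t^(242/q) ≠ 1 for each prime q | 242.
t^(121) mod f = 2.
t^(22) mod f = t⁴ + 2t + 1.
None equal 1, so t has full order 242; f is primitive.

Yes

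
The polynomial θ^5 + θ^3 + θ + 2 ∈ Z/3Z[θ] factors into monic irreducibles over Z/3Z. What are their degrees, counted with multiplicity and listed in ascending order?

5

Write g(θ) = θ^5 + θ^3 + θ + 2.
Roots in Z/3Z: g(0) = 2; g(1) = 2; g(2) = 2.
Complete factorization: g(θ) = (θ^5 + θ^3 + θ + 2).
Factor degrees with multiplicity: 5 = 5.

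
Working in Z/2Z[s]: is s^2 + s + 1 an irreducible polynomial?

Yes

Write P(s) = s^2 + s + 1.
Check for roots in Z/2Z: P(0) = 1; P(1) = 1.
No roots. A degree-2 polynomial over a field with no linear factor is irreducible.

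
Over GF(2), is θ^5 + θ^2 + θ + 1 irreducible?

No

Write P(θ) = θ^5 + θ^2 + θ + 1.
Check for roots in GF(2): P(0) = 1; P(1) = 0 → root.
P(1) = 0, so (θ − 1) divides P(θ); P is reducible.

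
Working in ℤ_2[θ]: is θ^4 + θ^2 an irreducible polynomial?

Write h(θ) = θ^4 + θ^2.
Check for roots in ℤ_2: h(0) = 0 → root; h(1) = 0 → root.
h(0) = 0, so (θ) divides h(θ); h is reducible.

No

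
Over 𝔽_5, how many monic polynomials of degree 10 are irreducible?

976248

Gauss's count: N_{5}(10) = (1/10) Σ_{d|10} μ(10/d)·5^d.
Divisors of 10: 1, 2, 5, 10; μ(10/d) for each: 1, -1, -1, 1.
Σ = 5^1 − 5^2 − 5^5 + 5^10 = 9762480.
N = 9762480/10 = 976248.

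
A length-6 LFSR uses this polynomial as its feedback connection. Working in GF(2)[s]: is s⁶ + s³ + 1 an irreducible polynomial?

Write P(s) = s⁶ + s³ + 1.
Check for roots in GF(2): P(0) = 1; P(1) = 1.
No roots, so no linear factors.
Monic irreducibles of degree 2 over GF(2): s² + s + 1.
None of them divide P (all give nonzero remainder).
Monic irreducibles of degree 3 over GF(2): s³ + s + 1, s³ + s² + 1.
None of them divide P (all give nonzero remainder).
No irreducible factor of degree ≤ 3 exists, so P is irreducible over GF(2).

Yes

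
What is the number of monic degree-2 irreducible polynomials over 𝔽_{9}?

By the necklace-counting formula, N_9(2) = (1/2) Σ_{d|2} μ(2/d)·9^d.
Divisors of 2: 1, 2; μ(2/d) for each: -1, 1.
Σ = − 9^1 + 9^2 = 72.
N = 72/2 = 36.

36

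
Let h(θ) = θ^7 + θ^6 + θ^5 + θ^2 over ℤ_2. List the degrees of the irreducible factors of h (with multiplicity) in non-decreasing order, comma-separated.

1, 1, 1, 1, 3

Roots in ℤ_2: h(0) = 0 → root; h(1) = 0 → root.
Linear factors from roots: (θ), (θ + 1).
Complete factorization: h(θ) = (θ)^2·(θ + 1)^2·(θ^3 + θ^2 + 1).
Factor degrees with multiplicity: 1 + 1 + 1 + 1 + 3 = 7.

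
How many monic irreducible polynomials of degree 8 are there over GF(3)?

810

By the necklace-counting formula, N_3(8) = (1/8) Σ_{d|8} μ(8/d)·3^d.
Divisors of 8: 1, 2, 4, 8; μ(8/d) for each: 0, 0, -1, 1.
Σ = − 3^4 + 3^8 = 6480.
N = 6480/8 = 810.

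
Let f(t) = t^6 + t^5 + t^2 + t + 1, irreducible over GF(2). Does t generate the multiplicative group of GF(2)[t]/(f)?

|GF(2^6)^×| = 2^6 − 1 = 63. Prime factorization: 63 = 3^2·7.
f is primitive ⇔ t has order 63 in GF(2)[t]/(f), i.e. t^(63/q) ≠ 1 for each prime q | 63.
t^(21) mod f = t^5 + t^3 + t^2.
t^(9) mod f = t^3 + t^2 + 1.
None equal 1, so t has full order 63; f is primitive.

Yes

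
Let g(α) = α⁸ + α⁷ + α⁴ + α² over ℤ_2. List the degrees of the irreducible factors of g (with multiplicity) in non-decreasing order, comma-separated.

1, 1, 1, 2, 3

Roots in ℤ_2: g(0) = 0 → root; g(1) = 0 → root.
Linear factors from roots: (α), (α + 1).
Complete factorization: g(α) = (α + 1)·(α)^2·(α² + α + 1)·(α³ + α² + 1).
Factor degrees with multiplicity: 1 + 1 + 1 + 2 + 3 = 8.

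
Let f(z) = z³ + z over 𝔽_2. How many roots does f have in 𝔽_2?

Evaluate at each of the 2 elements of 𝔽_2:
f(0) = 0 → root; f(1) = 0 → root.
Roots: {0, 1}.

2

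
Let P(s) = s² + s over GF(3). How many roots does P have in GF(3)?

Evaluate at each of the 3 elements of GF(3):
P(0) = 0 → root; P(1) = 2; P(2) = 0 → root.
Roots: {0, 2}.

2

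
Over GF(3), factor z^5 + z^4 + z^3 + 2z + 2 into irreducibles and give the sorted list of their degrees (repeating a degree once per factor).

2, 3

Write f(z) = z^5 + z^4 + z^3 + 2z + 2.
Roots in GF(3): f(0) = 2; f(1) = 1; f(2) = 2.
Complete factorization: f(z) = (z^2 + z + 2)·(z^3 + 2z + 1).
Factor degrees with multiplicity: 2 + 3 = 5.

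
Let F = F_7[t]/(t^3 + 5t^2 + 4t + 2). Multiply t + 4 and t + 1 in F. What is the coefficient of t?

Multiply in F_7[t]: (t + 4)·(t + 1) = t^2 + 5t + 4.
Reduced: t^2 + 5t + 4.

5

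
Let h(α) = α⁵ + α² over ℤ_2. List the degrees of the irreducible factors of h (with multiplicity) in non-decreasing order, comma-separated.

Roots in ℤ_2: h(0) = 0 → root; h(1) = 0 → root.
Linear factors from roots: (α), (α + 1).
Complete factorization: h(α) = (α + 1)·(α)^2·(α² + α + 1).
Factor degrees with multiplicity: 1 + 1 + 1 + 2 = 5.

1, 1, 1, 2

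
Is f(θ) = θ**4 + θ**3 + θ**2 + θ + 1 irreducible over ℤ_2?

Check for roots in ℤ_2: f(0) = 1; f(1) = 1.
No roots, so no linear factors.
Monic irreducibles of degree 2 over GF(2): θ**2 + θ + 1.
None of them divide f (all give nonzero remainder).
No irreducible factor of degree ≤ 2 exists, so f is irreducible over GF(2).

Yes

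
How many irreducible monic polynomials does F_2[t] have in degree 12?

By the necklace-counting formula, N_2(12) = (1/12) Σ_{d|12} μ(12/d)·2^d.
Divisors of 12: 1, 2, 3, 4, 6, 12; μ(12/d) for each: 0, 1, 0, -1, -1, 1.
Σ = 2^2 − 2^4 − 2^6 + 2^12 = 4020.
N = 4020/12 = 335.

335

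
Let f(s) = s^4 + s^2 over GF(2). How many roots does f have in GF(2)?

Evaluate at each of the 2 elements of GF(2):
f(0) = 0 → root; f(1) = 0 → root.
Roots: {0, 1}.

2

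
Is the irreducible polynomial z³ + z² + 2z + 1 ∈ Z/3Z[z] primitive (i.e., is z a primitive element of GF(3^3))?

Yes

Write f(z) = z³ + z² + 2z + 1.
|GF(3^3)^×| = 3^3 − 1 = 26. Prime factorization: 26 = 2·13.
f is primitive ⇔ z has order 26 in GF(3)[z]/(f), i.e. z^(26/q) ≠ 1 for each prime q | 26.
z^(13) mod f = 2.
z^(2) mod f = z².
None equal 1, so z has full order 26; f is primitive.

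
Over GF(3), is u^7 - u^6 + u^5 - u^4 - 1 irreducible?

Write P(u) = u^7 - u^6 + u^5 - u^4 - 1.
Check for roots in GF(3): P(0) = 2; P(1) = 2; P(2) = 1.
No roots, so no linear factors.
Monic irreducibles of degree 2 over GF(3): u^2 + 1, u^2 + u - 1, u^2 - u - 1.
None of them divide P (all give nonzero remainder).
Degree-3 irreducible divisors: test the 8 monic irreducibles of degree 3 over GF(3).
None of them divide P (all give nonzero remainder).
No irreducible factor of degree ≤ 3 exists, so P is irreducible over GF(3).

Yes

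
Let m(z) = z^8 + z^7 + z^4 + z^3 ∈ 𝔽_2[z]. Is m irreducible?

No

Check for roots in 𝔽_2: m(0) = 0 → root; m(1) = 0 → root.
m(0) = 0, so (z) divides m(z); m is reducible.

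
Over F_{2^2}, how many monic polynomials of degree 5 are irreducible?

By the necklace-counting formula, N_4(5) = (1/5) Σ_{d|5} μ(5/d)·4^d.
Divisors of 5: 1, 5; μ(5/d) for each: -1, 1.
Σ = − 4^1 + 4^5 = 1020.
N = 1020/5 = 204.

204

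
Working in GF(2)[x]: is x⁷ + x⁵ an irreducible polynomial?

Write P(x) = x⁷ + x⁵.
Check for roots in GF(2): P(0) = 0 → root; P(1) = 0 → root.
P(0) = 0, so (x) divides P(x); P is reducible.

No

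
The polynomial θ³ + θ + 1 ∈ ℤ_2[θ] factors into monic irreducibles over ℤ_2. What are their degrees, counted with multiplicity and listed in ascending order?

Write f(θ) = θ³ + θ + 1.
Roots in ℤ_2: f(0) = 1; f(1) = 1.
Complete factorization: f(θ) = (θ³ + θ + 1).
Factor degrees with multiplicity: 3 = 3.

3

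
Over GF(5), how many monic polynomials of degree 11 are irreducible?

Gauss's count: N_{5}(11) = (1/11) Σ_{d|11} μ(11/d)·5^d.
Divisors of 11: 1, 11; μ(11/d) for each: -1, 1.
Σ = − 5^1 + 5^11 = 48828120.
N = 48828120/11 = 4438920.

4438920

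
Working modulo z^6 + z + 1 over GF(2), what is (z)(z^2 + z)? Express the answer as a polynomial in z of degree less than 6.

Multiply in GF(2)[z]: (z)·(z^2 + z) = z^3 + z^2.
Reduced: z^3 + z^2.

z^3 + z^2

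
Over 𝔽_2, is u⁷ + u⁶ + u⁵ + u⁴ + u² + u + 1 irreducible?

Write h(u) = u⁷ + u⁶ + u⁵ + u⁴ + u² + u + 1.
Check for roots in 𝔽_2: h(0) = 1; h(1) = 1.
No roots, so no linear factors.
Monic irreducibles of degree 2 over GF(2): u² + u + 1.
None of them divide h (all give nonzero remainder).
Monic irreducibles of degree 3 over GF(2): u³ + u + 1, u³ + u² + 1.
None of them divide h (all give nonzero remainder).
No irreducible factor of degree ≤ 3 exists, so h is irreducible over GF(2).

Yes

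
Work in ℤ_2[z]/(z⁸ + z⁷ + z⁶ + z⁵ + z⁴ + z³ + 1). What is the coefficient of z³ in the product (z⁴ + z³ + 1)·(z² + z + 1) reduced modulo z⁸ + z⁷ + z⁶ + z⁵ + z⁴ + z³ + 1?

Multiply in ℤ_2[z]: (z⁴ + z³ + 1)·(z² + z + 1) = z⁶ + z³ + z² + z + 1.
Reduced: z⁶ + z³ + z² + z + 1.

1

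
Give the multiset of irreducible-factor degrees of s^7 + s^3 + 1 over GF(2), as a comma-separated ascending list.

7

Write f(s) = s^7 + s^3 + 1.
Roots in GF(2): f(0) = 1; f(1) = 1.
Complete factorization: f(s) = (s^7 + s^3 + 1).
Factor degrees with multiplicity: 7 = 7.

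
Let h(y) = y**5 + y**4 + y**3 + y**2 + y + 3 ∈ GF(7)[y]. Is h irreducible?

Check for roots in GF(7): h(0) = 3; h(1) = 1; h(2) = 2; h(3) = 2; h(4) = 2; h(5) = 2; h(6) = 2.
No roots, so no linear factors.
Degree-2 irreducible divisors: test the 21 monic irreducibles of degree 2 over GF(7).
None of them divide h (all give nonzero remainder).
No irreducible factor of degree ≤ 2 exists, so h is irreducible over GF(7).

Yes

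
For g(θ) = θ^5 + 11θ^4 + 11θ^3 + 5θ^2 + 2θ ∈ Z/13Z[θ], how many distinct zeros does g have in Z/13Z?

3

Evaluate at each of the 13 elements of Z/13Z:
g(0) = 0 → root; g(1) = 4; g(2) = 8; g(3) = 0 → root; g(4) = 4; g(5) = 5; g(6) = 4; g(7) = 8; g(8) = 7; g(9) = 3; g(10) = 0 → root; g(11) = 7; g(12) = 2.
Roots: {0, 3, 10}.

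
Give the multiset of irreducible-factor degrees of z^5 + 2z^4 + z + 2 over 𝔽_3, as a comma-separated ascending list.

Write f(z) = z^5 + 2z^4 + z + 2.
Roots in 𝔽_3: f(0) = 2; f(1) = 0 → root; f(2) = 2.
Linear factors from roots: (z + 2).
Complete factorization: f(z) = (z + 2)·(z^2 + z + 2)·(z^2 + 2z + 2).
Factor degrees with multiplicity: 1 + 2 + 2 = 5.

1, 2, 2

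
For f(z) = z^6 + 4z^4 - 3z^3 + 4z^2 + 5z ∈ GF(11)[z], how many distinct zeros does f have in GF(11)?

5

Evaluate at each of the 11 elements of GF(11):
f(0) = 0 → root; f(1) = 0 → root; f(2) = 9; f(3) = 0 → root; f(4) = 7; f(5) = 0 → root; f(6) = 7; f(7) = 10; f(8) = 0 → root; f(9) = 4; f(10) = 7.
Roots: {0, 1, 3, 5, 8}.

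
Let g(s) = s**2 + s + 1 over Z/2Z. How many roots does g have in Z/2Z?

0

Evaluate at each of the 2 elements of Z/2Z:
g(0) = 1; g(1) = 1.
No element is a root.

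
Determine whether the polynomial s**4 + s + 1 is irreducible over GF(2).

Yes

Write m(s) = s**4 + s + 1.
Check for roots in GF(2): m(0) = 1; m(1) = 1.
No roots, so no linear factors.
Monic irreducibles of degree 2 over GF(2): s**2 + s + 1.
None of them divide m (all give nonzero remainder).
No irreducible factor of degree ≤ 2 exists, so m is irreducible over GF(2).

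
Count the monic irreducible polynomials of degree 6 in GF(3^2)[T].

Gauss's count: N_{9}(6) = (1/6) Σ_{d|6} μ(6/d)·9^d.
Divisors of 6: 1, 2, 3, 6; μ(6/d) for each: 1, -1, -1, 1.
Σ = 9^1 − 9^2 − 9^3 + 9^6 = 530640.
N = 530640/6 = 88440.

88440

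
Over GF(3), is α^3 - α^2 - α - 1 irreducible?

Write P(α) = α^3 - α^2 - α - 1.
Check for roots in GF(3): P(0) = 2; P(1) = 1; P(2) = 1.
No roots. A degree-3 polynomial over a field with no linear factor is irreducible.

Yes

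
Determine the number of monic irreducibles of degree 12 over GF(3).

By the necklace-counting formula, N_3(12) = (1/12) Σ_{d|12} μ(12/d)·3^d.
Divisors of 12: 1, 2, 3, 4, 6, 12; μ(12/d) for each: 0, 1, 0, -1, -1, 1.
Σ = 3^2 − 3^4 − 3^6 + 3^12 = 530640.
N = 530640/12 = 44220.

44220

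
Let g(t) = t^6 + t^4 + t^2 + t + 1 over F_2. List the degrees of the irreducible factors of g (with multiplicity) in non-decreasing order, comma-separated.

Roots in F_2: g(0) = 1; g(1) = 1.
Complete factorization: g(t) = (t^6 + t^4 + t^2 + t + 1).
Factor degrees with multiplicity: 6 = 6.

6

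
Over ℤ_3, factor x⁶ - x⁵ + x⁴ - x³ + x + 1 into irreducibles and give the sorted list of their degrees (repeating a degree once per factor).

6

Write f(x) = x⁶ - x⁵ + x⁴ - x³ + x + 1.
Roots in ℤ_3: f(0) = 1; f(1) = 2; f(2) = 1.
Complete factorization: f(x) = (x⁶ - x⁵ + x⁴ - x³ + x + 1).
Factor degrees with multiplicity: 6 = 6.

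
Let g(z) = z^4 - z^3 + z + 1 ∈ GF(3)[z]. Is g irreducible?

Yes

Check for roots in GF(3): g(0) = 1; g(1) = 2; g(2) = 2.
No roots, so no linear factors.
Monic irreducibles of degree 2 over GF(3): z^2 + 1, z^2 + z - 1, z^2 - z - 1.
None of them divide g (all give nonzero remainder).
No irreducible factor of degree ≤ 2 exists, so g is irreducible over GF(3).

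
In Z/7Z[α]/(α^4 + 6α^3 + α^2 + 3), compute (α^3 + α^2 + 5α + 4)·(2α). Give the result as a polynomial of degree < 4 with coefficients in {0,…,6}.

4α^3 + α^2 + α + 1

Multiply in Z/7Z[α]: (α^3 + α^2 + 5α + 4)·(2α) = 2α^4 + 2α^3 + 3α^2 + α.
Reduce using α^4 ≡ α^3 + 6α^2 + 4 (mod α^4 + 6α^3 + α^2 + 3).
Reduced: 4α^3 + α^2 + α + 1.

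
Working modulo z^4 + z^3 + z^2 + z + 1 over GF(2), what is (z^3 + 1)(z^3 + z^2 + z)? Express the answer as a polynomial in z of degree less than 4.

z

Multiply in GF(2)[z]: (z^3 + 1)·(z^3 + z^2 + z) = z^6 + z^5 + z^4 + z^3 + z^2 + z.
Reduce using z^4 ≡ z^3 + z^2 + z + 1 (mod z^4 + z^3 + z^2 + z + 1).
Reduced: z.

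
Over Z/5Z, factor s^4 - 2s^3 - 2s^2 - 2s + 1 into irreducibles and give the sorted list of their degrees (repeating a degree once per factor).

Write h(s) = s^4 - 2s^3 - 2s^2 - 2s + 1.
Roots in Z/5Z: h(0) = 1; h(1) = 1; h(2) = 4; h(3) = 4; h(4) = 4.
Complete factorization: h(s) = (s^2 - s + 1)^2.
Factor degrees with multiplicity: 2 + 2 = 4.

2, 2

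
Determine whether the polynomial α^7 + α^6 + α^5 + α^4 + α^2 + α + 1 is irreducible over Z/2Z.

Yes

Write g(α) = α^7 + α^6 + α^5 + α^4 + α^2 + α + 1.
Check for roots in Z/2Z: g(0) = 1; g(1) = 1.
No roots, so no linear factors.
Monic irreducibles of degree 2 over GF(2): α^2 + α + 1.
None of them divide g (all give nonzero remainder).
Monic irreducibles of degree 3 over GF(2): α^3 + α + 1, α^3 + α^2 + 1.
None of them divide g (all give nonzero remainder).
No irreducible factor of degree ≤ 3 exists, so g is irreducible over GF(2).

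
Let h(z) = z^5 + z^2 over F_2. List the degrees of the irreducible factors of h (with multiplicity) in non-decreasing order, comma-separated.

1, 1, 1, 2

Roots in F_2: h(0) = 0 → root; h(1) = 0 → root.
Linear factors from roots: (z), (z + 1).
Complete factorization: h(z) = (z + 1)·(z)^2·(z^2 + z + 1).
Factor degrees with multiplicity: 1 + 1 + 1 + 2 = 5.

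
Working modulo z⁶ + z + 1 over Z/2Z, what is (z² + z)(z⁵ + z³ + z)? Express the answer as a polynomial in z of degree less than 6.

Multiply in Z/2Z[z]: (z² + z)·(z⁵ + z³ + z) = z⁷ + z⁶ + z⁵ + z⁴ + z³ + z².
Reduce using z⁶ ≡ z + 1 (mod z⁶ + z + 1).
Reduced: z⁵ + z⁴ + z³ + 1.

z^5 + z^4 + z^3 + 1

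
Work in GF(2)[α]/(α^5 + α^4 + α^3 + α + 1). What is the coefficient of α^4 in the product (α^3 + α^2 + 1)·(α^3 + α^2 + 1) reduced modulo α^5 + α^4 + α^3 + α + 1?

1

Multiply in GF(2)[α]: (α^3 + α^2 + 1)·(α^3 + α^2 + 1) = α^6 + α^4 + 1.
Reduce using α^5 ≡ α^4 + α^3 + α + 1 (mod α^5 + α^4 + α^3 + α + 1).
Reduced: α^4 + α^3 + α^2.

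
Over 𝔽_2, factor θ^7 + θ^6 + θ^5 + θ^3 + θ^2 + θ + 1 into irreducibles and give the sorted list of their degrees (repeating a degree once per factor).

7

Write g(θ) = θ^7 + θ^6 + θ^5 + θ^3 + θ^2 + θ + 1.
Roots in 𝔽_2: g(0) = 1; g(1) = 1.
Complete factorization: g(θ) = (θ^7 + θ^6 + θ^5 + θ^3 + θ^2 + θ + 1).
Factor degrees with multiplicity: 7 = 7.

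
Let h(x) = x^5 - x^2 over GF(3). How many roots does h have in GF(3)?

Evaluate at each of the 3 elements of GF(3):
h(0) = 0 → root; h(1) = 0 → root; h(2) = 1.
Roots: {0, 1}.

2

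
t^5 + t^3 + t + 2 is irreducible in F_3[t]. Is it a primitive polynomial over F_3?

Write f(t) = t^5 + t^3 + t + 2.
|GF(3^5)^×| = 3^5 − 1 = 242. Prime factorization: 242 = 2·11^2.
f is primitive ⇔ t has order 242 in GF(3)[t]/(f), i.e. t^(242/q) ≠ 1 for each prime q | 242.
t^(121) mod f = 1
t^(22) mod f = t^4 + t^2 + 2.
Since t^(121) = 1, the order of t divides 121 < 242; not primitive.

No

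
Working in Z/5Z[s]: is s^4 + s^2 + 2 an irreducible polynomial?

Write m(s) = s^4 + s^2 + 2.
Check for roots in Z/5Z: m(0) = 2; m(1) = 4; m(2) = 2; m(3) = 2; m(4) = 4.
No roots, so no linear factors.
Degree-2 irreducible divisors: test the 10 monic irreducibles of degree 2 over GF(5).
None of them divide m (all give nonzero remainder).
No irreducible factor of degree ≤ 2 exists, so m is irreducible over GF(5).

Yes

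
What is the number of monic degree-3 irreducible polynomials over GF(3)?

The number of monic irreducibles of degree 3 over GF(3) is (1/3)·Σ_{d∣3} μ(3/d) 3^d.
Divisors of 3: 1, 3; μ(3/d) for each: -1, 1.
Σ = − 3^1 + 3^3 = 24.
N = 24/3 = 8.

8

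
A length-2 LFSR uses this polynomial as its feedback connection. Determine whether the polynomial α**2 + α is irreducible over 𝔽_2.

Write m(α) = α**2 + α.
Check for roots in 𝔽_2: m(0) = 0 → root; m(1) = 0 → root.
m(0) = 0, so (α) divides m(α); m is reducible.

No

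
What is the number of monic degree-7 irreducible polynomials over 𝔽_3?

312

By the necklace-counting formula, N_3(7) = (1/7) Σ_{d|7} μ(7/d)·3^d.
Divisors of 7: 1, 7; μ(7/d) for each: -1, 1.
Σ = − 3^1 + 3^7 = 2184.
N = 2184/7 = 312.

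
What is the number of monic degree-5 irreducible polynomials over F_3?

48

The number of monic irreducibles of degree 5 over GF(3) is (1/5)·Σ_{d∣5} μ(5/d) 3^d.
Divisors of 5: 1, 5; μ(5/d) for each: -1, 1.
Σ = − 3^1 + 3^5 = 240.
N = 240/5 = 48.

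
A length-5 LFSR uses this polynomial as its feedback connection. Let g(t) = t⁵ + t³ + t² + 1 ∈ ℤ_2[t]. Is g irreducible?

No

Check for roots in ℤ_2: g(0) = 1; g(1) = 0 → root.
g(1) = 0, so (t − 1) divides g(t); g is reducible.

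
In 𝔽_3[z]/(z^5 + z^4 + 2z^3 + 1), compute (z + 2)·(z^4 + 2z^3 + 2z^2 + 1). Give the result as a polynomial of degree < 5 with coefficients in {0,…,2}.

Multiply in 𝔽_3[z]: (z + 2)·(z^4 + 2z^3 + 2z^2 + 1) = z^5 + z^4 + z^2 + z + 2.
Reduce using z^5 ≡ 2z^4 + z^3 + 2 (mod z^5 + z^4 + 2z^3 + 1).
Reduced: z^3 + z^2 + z + 1.

z^3 + z^2 + z + 1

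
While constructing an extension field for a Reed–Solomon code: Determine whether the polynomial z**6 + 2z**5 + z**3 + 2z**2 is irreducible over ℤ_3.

No

Write f(z) = z**6 + 2z**5 + z**3 + 2z**2.
Check for roots in ℤ_3: f(0) = 0 → root; f(1) = 0 → root; f(2) = 0 → root.
f(0) = 0, so (z) divides f(z); f is reducible.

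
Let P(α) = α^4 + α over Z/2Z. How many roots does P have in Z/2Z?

2

Evaluate at each of the 2 elements of Z/2Z:
P(0) = 0 → root; P(1) = 0 → root.
Roots: {0, 1}.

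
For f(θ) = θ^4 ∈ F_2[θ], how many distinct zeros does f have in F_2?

1

Evaluate at each of the 2 elements of F_2:
f(0) = 0 → root; f(1) = 1.
Roots: {0}.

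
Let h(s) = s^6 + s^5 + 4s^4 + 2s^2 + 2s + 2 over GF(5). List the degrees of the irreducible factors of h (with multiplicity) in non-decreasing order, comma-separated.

Roots in GF(5): h(0) = 2; h(1) = 2; h(2) = 4; h(3) = 2; h(4) = 1.
Complete factorization: h(s) = (s^6 + s^5 + 4s^4 + 2s^2 + 2s + 2).
Factor degrees with multiplicity: 6 = 6.

6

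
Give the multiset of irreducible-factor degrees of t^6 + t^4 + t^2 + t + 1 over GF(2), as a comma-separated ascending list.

Write h(t) = t^6 + t^4 + t^2 + t + 1.
Roots in GF(2): h(0) = 1; h(1) = 1.
Complete factorization: h(t) = (t^6 + t^4 + t^2 + t + 1).
Factor degrees with multiplicity: 6 = 6.

6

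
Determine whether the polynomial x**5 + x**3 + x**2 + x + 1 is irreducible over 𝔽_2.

Write g(x) = x**5 + x**3 + x**2 + x + 1.
Check for roots in 𝔽_2: g(0) = 1; g(1) = 1.
No roots, so no linear factors.
Monic irreducibles of degree 2 over GF(2): x**2 + x + 1.
None of them divide g (all give nonzero remainder).
No irreducible factor of degree ≤ 2 exists, so g is irreducible over GF(2).

Yes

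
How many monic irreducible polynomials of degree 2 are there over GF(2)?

x^(2^2) − x is the product of all monic irreducibles of degree dividing 2; Möbius inversion gives N = (1/2) Σ μ(2/d)·2^d.
Divisors of 2: 1, 2; μ(2/d) for each: -1, 1.
Σ = − 2^1 + 2^2 = 2.
N = 2/2 = 1.

1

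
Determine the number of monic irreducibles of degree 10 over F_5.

Gauss's count: N_{5}(10) = (1/10) Σ_{d|10} μ(10/d)·5^d.
Divisors of 10: 1, 2, 5, 10; μ(10/d) for each: 1, -1, -1, 1.
Σ = 5^1 − 5^2 − 5^5 + 5^10 = 9762480.
N = 9762480/10 = 976248.

976248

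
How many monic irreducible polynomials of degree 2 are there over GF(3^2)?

36

Gauss's count: N_{9}(2) = (1/2) Σ_{d|2} μ(2/d)·9^d.
Divisors of 2: 1, 2; μ(2/d) for each: -1, 1.
Σ = − 9^1 + 9^2 = 72.
N = 72/2 = 36.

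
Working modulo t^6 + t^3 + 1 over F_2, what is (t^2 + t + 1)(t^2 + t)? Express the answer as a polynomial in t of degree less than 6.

Multiply in F_2[t]: (t^2 + t + 1)·(t^2 + t) = t^4 + t.
Reduced: t^4 + t.

t^4 + t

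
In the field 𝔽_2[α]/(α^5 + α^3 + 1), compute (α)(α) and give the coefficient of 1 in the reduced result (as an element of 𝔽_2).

Multiply in 𝔽_2[α]: (α)·(α) = α^2.
Reduced: α^2.

0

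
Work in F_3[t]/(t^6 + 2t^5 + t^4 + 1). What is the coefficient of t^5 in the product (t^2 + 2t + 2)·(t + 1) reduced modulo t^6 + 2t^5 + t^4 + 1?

Multiply in F_3[t]: (t^2 + 2t + 2)·(t + 1) = t^3 + t + 2.
Reduced: t^3 + t + 2.

0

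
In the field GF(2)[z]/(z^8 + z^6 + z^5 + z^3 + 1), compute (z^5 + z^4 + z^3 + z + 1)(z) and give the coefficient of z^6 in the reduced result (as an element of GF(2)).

1

Multiply in GF(2)[z]: (z^5 + z^4 + z^3 + z + 1)·(z) = z^6 + z^5 + z^4 + z^2 + z.
Reduced: z^6 + z^5 + z^4 + z^2 + z.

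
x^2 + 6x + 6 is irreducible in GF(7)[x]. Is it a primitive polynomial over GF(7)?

No

Write f(x) = x^2 + 6x + 6.
|GF(7^2)^×| = 7^2 − 1 = 48. Prime factorization: 48 = 2^4·3.
f is primitive ⇔ x has order 48 in GF(7)[x]/(f), i.e. x^(48/q) ≠ 1 for each prime q | 48.
x^(24) mod f = 6.
x^(16) mod f = 1
Since x^(16) = 1, the order of x divides 16 < 48; not primitive.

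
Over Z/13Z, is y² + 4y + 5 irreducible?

Write g(y) = y² + 4y + 5.
Check each element of Z/13Z for a root: g(0)=5, g(1)=10, g(2)=4, g(3)=0, g(4)=11, g(5)=11, g(6)=0, g(7)=4, g(8)=10, g(9)=5, g(10)=2, g(11)=1, g(12)=2.
g(3) = 0, so (y − 3) divides g(y); g is reducible.

No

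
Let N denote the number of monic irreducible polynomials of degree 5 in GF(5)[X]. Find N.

x^(5^5) − x is the product of all monic irreducibles of degree dividing 5; Möbius inversion gives N = (1/5) Σ μ(5/d)·5^d.
Divisors of 5: 1, 5; μ(5/d) for each: -1, 1.
Σ = − 5^1 + 5^5 = 3120.
N = 3120/5 = 624.

624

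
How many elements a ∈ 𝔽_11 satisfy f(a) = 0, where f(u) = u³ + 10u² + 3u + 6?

Evaluate at each of the 11 elements of 𝔽_11:
f(0) = 6; f(1) = 9; f(2) = 5; f(3) = 0 → root; f(4) = 0 → root; f(5) = 0 → root; f(6) = 6; f(7) = 2; f(8) = 5; f(9) = 10; f(10) = 1.
Roots: {3, 4, 5}.

3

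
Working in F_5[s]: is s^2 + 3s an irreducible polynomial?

Write P(s) = s^2 + 3s.
Check for roots in F_5: P(0) = 0 → root; P(1) = 4; P(2) = 0 → root; P(3) = 3; P(4) = 3.
P(0) = 0, so (s) divides P(s); P is reducible.

No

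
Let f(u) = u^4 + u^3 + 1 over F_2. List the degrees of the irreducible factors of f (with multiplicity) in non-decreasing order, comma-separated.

Roots in F_2: f(0) = 1; f(1) = 1.
Complete factorization: f(u) = (u^4 + u^3 + 1).
Factor degrees with multiplicity: 4 = 4.

4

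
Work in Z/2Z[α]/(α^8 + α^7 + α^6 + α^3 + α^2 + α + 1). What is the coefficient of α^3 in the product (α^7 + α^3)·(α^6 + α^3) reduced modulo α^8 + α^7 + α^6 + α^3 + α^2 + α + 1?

Multiply in Z/2Z[α]: (α^7 + α^3)·(α^6 + α^3) = α^13 + α^10 + α^9 + α^6.
Reduce using α^8 ≡ α^7 + α^6 + α^3 + α^2 + α + 1 (mod α^8 + α^7 + α^6 + α^3 + α^2 + α + 1).
Reduced: α^7 + α^6 + α^3 + α^2 + α.

1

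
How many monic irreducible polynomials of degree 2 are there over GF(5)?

By the necklace-counting formula, N_5(2) = (1/2) Σ_{d|2} μ(2/d)·5^d.
Divisors of 2: 1, 2; μ(2/d) for each: -1, 1.
Σ = − 5^1 + 5^2 = 20.
N = 20/2 = 10.

10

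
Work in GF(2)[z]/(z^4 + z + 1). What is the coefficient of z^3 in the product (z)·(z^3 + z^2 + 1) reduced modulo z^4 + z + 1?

Multiply in GF(2)[z]: (z)·(z^3 + z^2 + 1) = z^4 + z^3 + z.
Reduce using z^4 ≡ z + 1 (mod z^4 + z + 1).
Reduced: z^3 + 1.

1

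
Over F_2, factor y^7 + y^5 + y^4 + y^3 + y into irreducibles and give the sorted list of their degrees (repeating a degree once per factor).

1, 2, 4

Write f(y) = y^7 + y^5 + y^4 + y^3 + y.
Roots in F_2: f(0) = 0 → root; f(1) = 1.
Linear factors from roots: (y).
Complete factorization: f(y) = (y)·(y^2 + y + 1)·(y^4 + y^3 + y^2 + y + 1).
Factor degrees with multiplicity: 1 + 2 + 4 = 7.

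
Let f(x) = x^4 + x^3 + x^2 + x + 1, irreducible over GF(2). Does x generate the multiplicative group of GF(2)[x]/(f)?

|GF(2^4)^×| = 2^4 − 1 = 15. Prime factorization: 15 = 3·5.
f is primitive ⇔ x has order 15 in GF(2)[x]/(f), i.e. x^(15/q) ≠ 1 for each prime q | 15.
x^(5) mod f = 1
x^(3) mod f = x^3.
Since x^(5) = 1, the order of x divides 5 < 15; not primitive.

No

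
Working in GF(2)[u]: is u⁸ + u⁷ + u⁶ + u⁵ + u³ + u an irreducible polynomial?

Write h(u) = u⁸ + u⁷ + u⁶ + u⁵ + u³ + u.
Check for roots in GF(2): h(0) = 0 → root; h(1) = 0 → root.
h(0) = 0, so (u) divides h(u); h is reducible.

No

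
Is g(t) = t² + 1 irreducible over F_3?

Check for roots in F_3: g(0) = 1; g(1) = 2; g(2) = 2.
No roots. A degree-2 polynomial over a field with no linear factor is irreducible.

Yes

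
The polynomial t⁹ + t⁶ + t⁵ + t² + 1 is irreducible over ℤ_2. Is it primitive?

Write f(t) = t⁹ + t⁶ + t⁵ + t² + 1.
|GF(2^9)^×| = 2^9 − 1 = 511. Prime factorization: 511 = 7·73.
f is primitive ⇔ t has order 511 in GF(2)[t]/(f), i.e. t^(511/q) ≠ 1 for each prime q | 511.
t^(73) mod f = 1
t^(7) mod f = t⁷.
Since t^(73) = 1, the order of t divides 73 < 511; not primitive.

No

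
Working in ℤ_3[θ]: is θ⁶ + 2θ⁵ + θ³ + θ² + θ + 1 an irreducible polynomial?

Write m(θ) = θ⁶ + 2θ⁵ + θ³ + θ² + θ + 1.
Check for roots in ℤ_3: m(0) = 1; m(1) = 1; m(2) = 2.
No roots, so no linear factors.
Monic irreducibles of degree 2 over GF(3): θ² + 1, θ² + θ + 2, θ² + 2θ + 2.
None of them divide m (all give nonzero remainder).
Degree-3 irreducible divisors: test the 8 monic irreducibles of degree 3 over GF(3).
None of them divide m (all give nonzero remainder).
No irreducible factor of degree ≤ 3 exists, so m is irreducible over GF(3).

Yes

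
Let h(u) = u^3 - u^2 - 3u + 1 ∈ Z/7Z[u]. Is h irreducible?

Yes

Check for roots in Z/7Z: h(0) = 1; h(1) = 5; h(2) = 6; h(3) = 3; h(4) = 2; h(5) = 2; h(6) = 2.
No roots. A degree-3 polynomial over a field with no linear factor is irreducible.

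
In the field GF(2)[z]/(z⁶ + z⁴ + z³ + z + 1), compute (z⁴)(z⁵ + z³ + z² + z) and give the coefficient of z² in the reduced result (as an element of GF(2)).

Multiply in GF(2)[z]: (z⁴)·(z⁵ + z³ + z² + z) = z⁹ + z⁷ + z⁶ + z⁵.
Reduce using z⁶ ≡ z⁴ + z³ + z + 1 (mod z⁶ + z⁴ + z³ + z + 1).
Reduced: z⁵ + z⁴ + z³.

0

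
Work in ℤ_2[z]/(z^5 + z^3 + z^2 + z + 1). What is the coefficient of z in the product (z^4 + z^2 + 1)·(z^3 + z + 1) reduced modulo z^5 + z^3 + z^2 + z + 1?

Multiply in ℤ_2[z]: (z^4 + z^2 + 1)·(z^3 + z + 1) = z^7 + z^4 + z^2 + z + 1.
Reduce using z^5 ≡ z^3 + z^2 + z + 1 (mod z^5 + z^3 + z^2 + z + 1).
Reduced: z^2.

0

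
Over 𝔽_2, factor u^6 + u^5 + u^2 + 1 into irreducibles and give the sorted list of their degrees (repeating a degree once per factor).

Write g(u) = u^6 + u^5 + u^2 + 1.
Roots in 𝔽_2: g(0) = 1; g(1) = 0 → root.
Linear factors from roots: (u + 1).
Complete factorization: g(u) = (u + 1)·(u^2 + u + 1)·(u^3 + u^2 + 1).
Factor degrees with multiplicity: 1 + 2 + 3 = 6.

1, 2, 3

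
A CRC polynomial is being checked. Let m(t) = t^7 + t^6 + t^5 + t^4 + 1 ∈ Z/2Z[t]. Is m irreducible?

Check for roots in Z/2Z: m(0) = 1; m(1) = 1.
No roots, so no linear factors.
Monic irreducibles of degree 2 over GF(2): t^2 + t + 1.
None of them divide m (all give nonzero remainder).
Monic irreducibles of degree 3 over GF(2): t^3 + t + 1, t^3 + t^2 + 1.
None of them divide m (all give nonzero remainder).
No irreducible factor of degree ≤ 3 exists, so m is irreducible over GF(2).

Yes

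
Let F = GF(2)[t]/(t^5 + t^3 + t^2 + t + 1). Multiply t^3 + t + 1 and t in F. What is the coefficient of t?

1

Multiply in GF(2)[t]: (t^3 + t + 1)·(t) = t^4 + t^2 + t.
Reduced: t^4 + t^2 + t.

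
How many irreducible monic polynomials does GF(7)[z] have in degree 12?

x^(7^12) − x is the product of all monic irreducibles of degree dividing 12; Möbius inversion gives N = (1/12) Σ μ(12/d)·7^d.
Divisors of 12: 1, 2, 3, 4, 6, 12; μ(12/d) for each: 0, 1, 0, -1, -1, 1.
Σ = 7^2 − 7^4 − 7^6 + 7^12 = 13841167200.
N = 13841167200/12 = 1153430600.

1153430600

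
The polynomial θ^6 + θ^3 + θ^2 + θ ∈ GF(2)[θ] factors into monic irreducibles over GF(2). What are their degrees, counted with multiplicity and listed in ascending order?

Write h(θ) = θ^6 + θ^3 + θ^2 + θ.
Roots in GF(2): h(0) = 0 → root; h(1) = 0 → root.
Linear factors from roots: (θ), (θ + 1).
Complete factorization: h(θ) = (θ)·(θ + 1)^2·(θ^3 + θ + 1).
Factor degrees with multiplicity: 1 + 1 + 1 + 3 = 6.

1, 1, 1, 3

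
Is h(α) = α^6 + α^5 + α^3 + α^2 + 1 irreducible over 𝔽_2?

Yes

Check for roots in 𝔽_2: h(0) = 1; h(1) = 1.
No roots, so no linear factors.
Monic irreducibles of degree 2 over GF(2): α^2 + α + 1.
None of them divide h (all give nonzero remainder).
Monic irreducibles of degree 3 over GF(2): α^3 + α + 1, α^3 + α^2 + 1.
None of them divide h (all give nonzero remainder).
No irreducible factor of degree ≤ 3 exists, so h is irreducible over GF(2).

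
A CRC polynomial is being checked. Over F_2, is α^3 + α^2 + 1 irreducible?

Write P(α) = α^3 + α^2 + 1.
Check for roots in F_2: P(0) = 1; P(1) = 1.
No roots. A degree-3 polynomial over a field with no linear factor is irreducible.

Yes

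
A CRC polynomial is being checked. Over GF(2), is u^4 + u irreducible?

Write f(u) = u^4 + u.
Check for roots in GF(2): f(0) = 0 → root; f(1) = 0 → root.
f(0) = 0, so (u) divides f(u); f is reducible.

No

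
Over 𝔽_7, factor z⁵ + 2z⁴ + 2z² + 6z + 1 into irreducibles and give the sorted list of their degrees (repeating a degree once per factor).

Write f(z) = z⁵ + 2z⁴ + 2z² + 6z + 1.
Complete factorization: f(z) = (z⁵ + 2z⁴ + 2z² + 6z + 1).
Factor degrees with multiplicity: 5 = 5.

5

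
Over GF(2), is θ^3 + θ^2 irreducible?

No

Write h(θ) = θ^3 + θ^2.
Check for roots in GF(2): h(0) = 0 → root; h(1) = 0 → root.
h(0) = 0, so (θ) divides h(θ); h is reducible.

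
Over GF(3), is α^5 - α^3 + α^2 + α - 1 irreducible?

Write P(α) = α^5 - α^3 + α^2 + α - 1.
Check for roots in GF(3): P(0) = 2; P(1) = 1; P(2) = 2.
No roots, so no linear factors.
Monic irreducibles of degree 2 over GF(3): α^2 + 1, α^2 + α - 1, α^2 - α - 1.
None of them divide P (all give nonzero remainder).
No irreducible factor of degree ≤ 2 exists, so P is irreducible over GF(3).

Yes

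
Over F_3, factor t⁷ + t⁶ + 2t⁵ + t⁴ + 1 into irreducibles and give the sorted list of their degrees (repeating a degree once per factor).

1, 1, 1, 2, 2

Write h(t) = t⁷ + t⁶ + 2t⁵ + t⁴ + 1.
Roots in F_3: h(0) = 1; h(1) = 0 → root; h(2) = 0 → root.
Linear factors from roots: (t + 2), (t + 1).
Complete factorization: h(t) = (t + 1)·(t + 2)^2·(t² + t + 2)^2.
Factor degrees with multiplicity: 1 + 1 + 1 + 2 + 2 = 7.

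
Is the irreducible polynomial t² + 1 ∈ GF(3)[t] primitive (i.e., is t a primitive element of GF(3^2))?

No

Write f(t) = t² + 1.
|GF(3^2)^×| = 3^2 − 1 = 8. Prime factorization: 8 = 2^3.
f is primitive ⇔ t has order 8 in GF(3)[t]/(f), i.e. t^(8/q) ≠ 1 for each prime q | 8.
t^(4) mod f = 1
Since t^(4) = 1, the order of t divides 4 < 8; not primitive.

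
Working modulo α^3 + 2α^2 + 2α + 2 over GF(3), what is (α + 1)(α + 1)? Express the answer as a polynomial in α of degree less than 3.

α^2 + 2α + 1

Multiply in GF(3)[α]: (α + 1)·(α + 1) = α^2 + 2α + 1.
Reduced: α^2 + 2α + 1.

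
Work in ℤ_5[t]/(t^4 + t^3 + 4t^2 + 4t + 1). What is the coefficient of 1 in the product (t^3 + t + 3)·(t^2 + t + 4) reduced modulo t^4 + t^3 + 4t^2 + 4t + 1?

2

Multiply in ℤ_5[t]: (t^3 + t + 3)·(t^2 + t + 4) = t^5 + t^4 + 4t^2 + 2t + 2.
Reduce using t^4 ≡ 4t^3 + t^2 + t + 4 (mod t^4 + t^3 + 4t^2 + 4t + 1).
Reduced: t^3 + t + 2.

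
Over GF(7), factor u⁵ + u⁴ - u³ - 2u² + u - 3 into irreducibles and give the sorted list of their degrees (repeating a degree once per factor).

Write g(u) = u⁵ + u⁴ - u³ - 2u² + u - 3.
Linear factors from roots: (u + 2).
Complete factorization: g(u) = (u + 2)·(u² - 3)·(u² - u - 3).
Factor degrees with multiplicity: 1 + 2 + 2 = 5.

1, 2, 2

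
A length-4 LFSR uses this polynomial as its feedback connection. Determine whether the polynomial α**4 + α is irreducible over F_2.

No

Write f(α) = α**4 + α.
Check for roots in F_2: f(0) = 0 → root; f(1) = 0 → root.
f(0) = 0, so (α) divides f(α); f is reducible.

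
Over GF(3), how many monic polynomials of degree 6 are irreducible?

116

Gauss's count: N_{3}(6) = (1/6) Σ_{d|6} μ(6/d)·3^d.
Divisors of 6: 1, 2, 3, 6; μ(6/d) for each: 1, -1, -1, 1.
Σ = 3^1 − 3^2 − 3^3 + 3^6 = 696.
N = 696/6 = 116.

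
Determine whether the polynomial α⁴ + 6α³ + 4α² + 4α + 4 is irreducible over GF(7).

Yes

Write f(α) = α⁴ + 6α³ + 4α² + 4α + 4.
Check for roots in GF(7): f(0) = 4; f(1) = 5; f(2) = 1; f(3) = 1; f(4) = 3; f(5) = 1; f(6) = 6.
No roots, so no linear factors.
Degree-2 irreducible divisors: test the 21 monic irreducibles of degree 2 over GF(7).
None of them divide f (all give nonzero remainder).
No irreducible factor of degree ≤ 2 exists, so f is irreducible over GF(7).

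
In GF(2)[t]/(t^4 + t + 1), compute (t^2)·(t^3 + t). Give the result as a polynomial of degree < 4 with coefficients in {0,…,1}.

t^3 + t^2 + t

Multiply in GF(2)[t]: (t^2)·(t^3 + t) = t^5 + t^3.
Reduce using t^4 ≡ t + 1 (mod t^4 + t + 1).
Reduced: t^3 + t^2 + t.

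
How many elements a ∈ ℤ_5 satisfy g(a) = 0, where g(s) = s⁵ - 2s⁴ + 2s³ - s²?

2

Evaluate at each of the 5 elements of ℤ_5:
g(0) = 0 → root; g(1) = 0 → root; g(2) = 2; g(3) = 1; g(4) = 4.
Roots: {0, 1}.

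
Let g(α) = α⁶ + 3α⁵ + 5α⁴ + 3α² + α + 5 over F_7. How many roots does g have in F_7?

Evaluate at each of the 7 elements of F_7:
g(0) = 5; g(1) = 4; g(2) = 0 → root; g(3) = 1; g(4) = 0 → root; g(5) = 0 → root; g(6) = 3.
Roots: {2, 4, 5}.

3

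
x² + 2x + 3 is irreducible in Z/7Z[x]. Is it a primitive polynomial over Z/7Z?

Write f(x) = x² + 2x + 3.
|GF(7^2)^×| = 7^2 − 1 = 48. Prime factorization: 48 = 2^4·3.
f is primitive ⇔ x has order 48 in GF(7)[x]/(f), i.e. x^(48/q) ≠ 1 for each prime q | 48.
x^(24) mod f = 6.
x^(16) mod f = 2.
None equal 1, so x has full order 48; f is primitive.

Yes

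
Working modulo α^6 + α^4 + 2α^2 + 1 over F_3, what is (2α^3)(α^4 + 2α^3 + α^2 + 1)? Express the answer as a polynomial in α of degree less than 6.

Multiply in F_3[α]: (2α^3)·(α^4 + 2α^3 + α^2 + 1) = 2α^7 + α^6 + 2α^5 + 2α^3.
Reduce using α^6 ≡ 2α^4 + α^2 + 2 (mod α^6 + α^4 + 2α^2 + 1).
Reduced: 2α^4 + α^3 + α^2 + α + 2.

2α^4 + α^3 + α^2 + α + 2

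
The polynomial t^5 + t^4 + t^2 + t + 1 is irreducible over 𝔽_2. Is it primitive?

Write f(t) = t^5 + t^4 + t^2 + t + 1.
|GF(2^5)^×| = 2^5 − 1 = 31. Prime factorization: 31 = 31.
f is primitive ⇔ t has order 31 in GF(2)[t]/(f), i.e. t^(31/q) ≠ 1 for each prime q | 31.
t^(1) mod f = t.
None equal 1, so t has full order 31; f is primitive.

Yes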